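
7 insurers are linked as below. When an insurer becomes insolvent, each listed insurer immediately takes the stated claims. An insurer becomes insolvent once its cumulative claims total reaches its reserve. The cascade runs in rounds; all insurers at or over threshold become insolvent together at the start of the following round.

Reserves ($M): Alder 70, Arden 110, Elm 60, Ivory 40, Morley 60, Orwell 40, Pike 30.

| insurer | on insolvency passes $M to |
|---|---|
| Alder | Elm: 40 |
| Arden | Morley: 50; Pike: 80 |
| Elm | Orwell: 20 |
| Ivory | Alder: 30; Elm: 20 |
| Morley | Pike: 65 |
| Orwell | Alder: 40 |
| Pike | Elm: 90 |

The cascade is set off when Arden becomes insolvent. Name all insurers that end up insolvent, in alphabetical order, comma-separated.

Arden, Elm, Pike

Round 1 — Arden becomes insolvent (initial).
  Morley: +50 → 50 < 60
  Pike: +80 → 80 ≥ 30
Round 2 — Pike becomes insolvent.
  Elm: +90 → 90 ≥ 60
Round 3 — Elm becomes insolvent.
  Orwell: +20 → 20 < 40
No further insolvencies.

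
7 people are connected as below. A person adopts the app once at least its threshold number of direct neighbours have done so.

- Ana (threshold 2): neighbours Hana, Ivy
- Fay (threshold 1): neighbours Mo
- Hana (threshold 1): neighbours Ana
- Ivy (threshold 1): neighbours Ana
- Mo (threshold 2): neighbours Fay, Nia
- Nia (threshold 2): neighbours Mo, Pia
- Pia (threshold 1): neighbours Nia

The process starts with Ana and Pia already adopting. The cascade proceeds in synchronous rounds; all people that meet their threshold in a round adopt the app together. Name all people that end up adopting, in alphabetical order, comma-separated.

Ana, Hana, Ivy, Pia

Round 1 — Ana, Pia adopt the app (initial).
Round 2 — checking thresholds:
  Hana: 1 of 1 neighbours ≥ 1, adopts the app.
  Ivy: 1 of 1 neighbours ≥ 1, adopts the app.
  Nia: 1 of 2 neighbours < 2, below threshold.
Round 3 — no new adoptions; cascade stops.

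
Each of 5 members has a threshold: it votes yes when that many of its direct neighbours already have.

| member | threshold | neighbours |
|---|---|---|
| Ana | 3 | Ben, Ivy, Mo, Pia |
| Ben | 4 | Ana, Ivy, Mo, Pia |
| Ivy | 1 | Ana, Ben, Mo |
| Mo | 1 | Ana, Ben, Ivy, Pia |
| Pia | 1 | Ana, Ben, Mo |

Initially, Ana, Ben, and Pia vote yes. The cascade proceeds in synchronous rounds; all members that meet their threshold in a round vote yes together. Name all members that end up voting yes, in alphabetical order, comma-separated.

Ana, Ben, Ivy, Mo, Pia

Round 1 — Ana, Ben, Pia vote yes (initial).
Round 2 — checking thresholds:
  Ivy: 2 of 3 neighbours ≥ 1, votes yes.
  Mo: 3 of 4 neighbours ≥ 1, votes yes.
Round 3 — no new yes votes; cascade stops.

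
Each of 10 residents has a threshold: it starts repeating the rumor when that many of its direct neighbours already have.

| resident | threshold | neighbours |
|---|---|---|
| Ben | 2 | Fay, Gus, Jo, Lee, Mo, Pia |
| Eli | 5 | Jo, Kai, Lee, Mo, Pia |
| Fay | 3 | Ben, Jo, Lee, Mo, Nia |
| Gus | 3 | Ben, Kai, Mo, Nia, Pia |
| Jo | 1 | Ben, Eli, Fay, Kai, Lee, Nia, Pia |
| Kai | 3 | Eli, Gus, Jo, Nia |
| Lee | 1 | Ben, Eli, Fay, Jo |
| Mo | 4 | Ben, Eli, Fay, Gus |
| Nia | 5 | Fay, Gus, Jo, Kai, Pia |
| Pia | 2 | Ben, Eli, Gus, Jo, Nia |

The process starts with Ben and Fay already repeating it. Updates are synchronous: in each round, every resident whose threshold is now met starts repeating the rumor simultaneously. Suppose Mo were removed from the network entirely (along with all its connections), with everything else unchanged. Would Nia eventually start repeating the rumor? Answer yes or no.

no

With Mo removed:
Round 1 — Ben, Fay start repeating the rumor (initial).
Round 2 — checking thresholds:
  Gus: 1 of 4 neighbours < 3, not yet.
  Jo: 2 of 7 neighbours ≥ 1, starts repeating the rumor.
  Lee: 2 of 4 neighbours ≥ 1, starts repeating the rumor.
  Nia: 1 of 5 neighbours < 5, not yet.
  Pia: 1 of 5 neighbours < 2, not yet.
Round 3 — checking thresholds:
  Eli: 2 of 4 neighbours < 5, not yet.
  Gus: 1 of 4 neighbours < 3, not yet.
  Kai: 1 of 4 neighbours < 3, not yet.
  Nia: 2 of 5 neighbours < 5, not yet.
  Pia: 2 of 5 neighbours ≥ 2, starts repeating the rumor.
Round 4 — no new spreads; cascade stops.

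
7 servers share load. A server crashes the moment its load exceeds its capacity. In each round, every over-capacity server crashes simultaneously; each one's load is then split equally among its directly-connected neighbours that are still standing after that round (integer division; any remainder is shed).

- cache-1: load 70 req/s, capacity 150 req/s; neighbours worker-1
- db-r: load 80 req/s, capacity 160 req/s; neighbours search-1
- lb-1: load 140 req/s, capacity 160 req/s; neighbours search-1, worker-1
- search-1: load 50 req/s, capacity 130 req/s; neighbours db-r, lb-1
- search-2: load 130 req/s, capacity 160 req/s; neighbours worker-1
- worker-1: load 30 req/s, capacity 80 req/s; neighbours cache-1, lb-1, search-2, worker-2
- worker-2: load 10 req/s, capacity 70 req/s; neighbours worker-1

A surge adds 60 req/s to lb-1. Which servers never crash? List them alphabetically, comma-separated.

cache-1, worker-2

Round 1 — lb-1 at 200 > 160. lb-1 crashes.
  lb-1 sheds 200 req/s to search-1, worker-1: 100 each.
    search-1: 50+100 = 150 > 130
    worker-1: 30+100 = 130 > 80
Round 2 — search-1, worker-1 crash.
  search-1 sheds 150 req/s to db-r: 150 each.
    db-r: 80+150 = 230 > 160
  worker-1 sheds 130 req/s to cache-1, search-2, worker-2: 43 each (1 lost).
    cache-1: 70+43 = 113 ≤ 150
    search-2: 130+43 = 173 > 160
    worker-2: 10+43 = 53 ≤ 70
Round 3 — db-r, search-2 crash.
  db-r sheds 230 req/s: no online neighbours, lost.
  search-2 sheds 173 req/s: no online neighbours, lost.
No further crashes.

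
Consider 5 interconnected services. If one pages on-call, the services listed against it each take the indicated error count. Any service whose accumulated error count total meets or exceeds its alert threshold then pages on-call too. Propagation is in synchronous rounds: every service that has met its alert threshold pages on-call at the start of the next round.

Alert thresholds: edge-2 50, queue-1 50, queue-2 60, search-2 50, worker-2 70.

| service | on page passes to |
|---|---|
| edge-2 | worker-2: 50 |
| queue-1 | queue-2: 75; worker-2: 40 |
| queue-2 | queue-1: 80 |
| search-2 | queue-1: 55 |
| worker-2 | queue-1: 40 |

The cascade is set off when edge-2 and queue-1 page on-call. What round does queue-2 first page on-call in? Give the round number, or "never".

2

Round 1 — edge-2, queue-1 page on-call (initial).
  queue-2: +75 → 75 ≥ 60
  worker-2: +50+40 → 90 ≥ 70
Round 2 — queue-2, worker-2 page on-call.
No further pages.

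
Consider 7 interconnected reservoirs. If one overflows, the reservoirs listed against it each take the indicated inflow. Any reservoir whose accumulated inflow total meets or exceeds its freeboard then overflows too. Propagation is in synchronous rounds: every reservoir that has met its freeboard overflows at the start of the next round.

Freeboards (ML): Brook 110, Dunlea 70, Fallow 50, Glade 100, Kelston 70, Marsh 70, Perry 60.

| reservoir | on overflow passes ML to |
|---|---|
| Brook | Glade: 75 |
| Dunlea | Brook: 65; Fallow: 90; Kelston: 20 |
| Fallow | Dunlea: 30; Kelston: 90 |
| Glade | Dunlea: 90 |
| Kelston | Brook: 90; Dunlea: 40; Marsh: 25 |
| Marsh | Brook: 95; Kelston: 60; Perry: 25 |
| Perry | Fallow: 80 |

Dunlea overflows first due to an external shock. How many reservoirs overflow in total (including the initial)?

Round 1 — Dunlea overflows (initial).
  Brook: +65 → 65 < 110
  Fallow: +90 → 90 ≥ 50
  Kelston: +20 → 20 < 70
Round 2 — Fallow overflows.
  Kelston: +90 → 110 ≥ 70
Round 3 — Kelston overflows.
  Brook: +90 → 155 ≥ 110
  Marsh: +25 → 25 < 70
Round 4 — Brook overflows.
  Glade: +75 → 75 < 100
No further overflows.

4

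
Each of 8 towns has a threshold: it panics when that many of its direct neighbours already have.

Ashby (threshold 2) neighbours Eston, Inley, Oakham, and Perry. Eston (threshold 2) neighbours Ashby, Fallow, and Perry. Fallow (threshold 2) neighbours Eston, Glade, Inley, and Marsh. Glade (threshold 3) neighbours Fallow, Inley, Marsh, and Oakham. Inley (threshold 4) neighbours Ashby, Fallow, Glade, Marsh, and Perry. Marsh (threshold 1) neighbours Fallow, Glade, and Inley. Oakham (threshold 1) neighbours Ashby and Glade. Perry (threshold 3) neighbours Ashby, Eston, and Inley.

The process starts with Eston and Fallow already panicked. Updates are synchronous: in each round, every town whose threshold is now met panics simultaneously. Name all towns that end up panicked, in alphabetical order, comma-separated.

Round 1 — Eston, Fallow panic (initial).
Round 2 — checking thresholds:
  Ashby: 1 of 4 neighbours < 2, holds.
  Glade: 1 of 4 neighbours < 3, holds.
  Inley: 1 of 5 neighbours < 4, holds.
  Marsh: 1 of 3 neighbours ≥ 1, panics.
  Perry: 1 of 3 neighbours < 3, holds.
Round 3 — no new panics; cascade stops.

Eston, Fallow, Marsh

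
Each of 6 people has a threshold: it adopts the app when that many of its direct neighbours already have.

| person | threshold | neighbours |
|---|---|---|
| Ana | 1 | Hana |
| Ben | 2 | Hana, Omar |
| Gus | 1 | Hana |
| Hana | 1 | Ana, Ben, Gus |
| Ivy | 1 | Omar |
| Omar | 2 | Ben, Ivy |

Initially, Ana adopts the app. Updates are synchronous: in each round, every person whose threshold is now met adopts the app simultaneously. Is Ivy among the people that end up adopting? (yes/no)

no

Round 1 — Ana adopts the app (initial).
Round 2 — checking thresholds:
  Hana: 1 of 3 neighbours ≥ 1, adopts the app.
Round 3 — checking thresholds:
  Ben: 1 of 2 neighbours < 2, holds.
  Gus: 1 of 1 neighbours ≥ 1, adopts the app.
Round 4 — no new adoptions; cascade stops.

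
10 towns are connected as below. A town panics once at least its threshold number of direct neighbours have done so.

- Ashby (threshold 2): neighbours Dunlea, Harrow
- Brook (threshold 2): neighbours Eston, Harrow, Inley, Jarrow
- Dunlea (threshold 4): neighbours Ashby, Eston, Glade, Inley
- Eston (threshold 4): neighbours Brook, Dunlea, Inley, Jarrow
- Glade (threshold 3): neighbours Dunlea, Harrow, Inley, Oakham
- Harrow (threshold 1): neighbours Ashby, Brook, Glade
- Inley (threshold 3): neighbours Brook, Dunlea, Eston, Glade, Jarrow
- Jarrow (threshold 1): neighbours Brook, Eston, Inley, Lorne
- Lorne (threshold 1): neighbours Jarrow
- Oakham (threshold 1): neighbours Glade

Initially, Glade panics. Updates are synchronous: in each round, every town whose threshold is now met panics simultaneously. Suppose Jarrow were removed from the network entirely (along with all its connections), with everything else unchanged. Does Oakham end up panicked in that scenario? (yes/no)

yes

With Jarrow removed:
Round 1 — Glade panics (initial).
Round 2 — checking thresholds:
  Dunlea: 1 of 4 neighbours < 4, not yet.
  Harrow: 1 of 3 neighbours ≥ 1, panics.
  Inley: 1 of 4 neighbours < 3, not yet.
  Oakham: 1 of 1 neighbours ≥ 1, panics.
Round 3 — no new panics; cascade stops.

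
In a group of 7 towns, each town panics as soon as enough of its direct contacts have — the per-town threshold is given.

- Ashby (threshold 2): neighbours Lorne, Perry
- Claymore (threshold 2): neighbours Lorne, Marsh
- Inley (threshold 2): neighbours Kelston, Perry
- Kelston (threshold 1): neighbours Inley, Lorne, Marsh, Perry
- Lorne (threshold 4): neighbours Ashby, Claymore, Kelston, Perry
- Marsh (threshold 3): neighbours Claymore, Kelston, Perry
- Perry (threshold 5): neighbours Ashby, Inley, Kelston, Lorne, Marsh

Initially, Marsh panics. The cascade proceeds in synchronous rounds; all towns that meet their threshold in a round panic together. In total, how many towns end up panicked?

Round 1 — Marsh panics (initial).
Round 2 — checking thresholds:
  Claymore: 1 of 2 neighbours < 2, holds.
  Kelston: 1 of 4 neighbours ≥ 1, panics.
  Perry: 1 of 5 neighbours < 5, holds.
Round 3 — no new panics; cascade stops.

2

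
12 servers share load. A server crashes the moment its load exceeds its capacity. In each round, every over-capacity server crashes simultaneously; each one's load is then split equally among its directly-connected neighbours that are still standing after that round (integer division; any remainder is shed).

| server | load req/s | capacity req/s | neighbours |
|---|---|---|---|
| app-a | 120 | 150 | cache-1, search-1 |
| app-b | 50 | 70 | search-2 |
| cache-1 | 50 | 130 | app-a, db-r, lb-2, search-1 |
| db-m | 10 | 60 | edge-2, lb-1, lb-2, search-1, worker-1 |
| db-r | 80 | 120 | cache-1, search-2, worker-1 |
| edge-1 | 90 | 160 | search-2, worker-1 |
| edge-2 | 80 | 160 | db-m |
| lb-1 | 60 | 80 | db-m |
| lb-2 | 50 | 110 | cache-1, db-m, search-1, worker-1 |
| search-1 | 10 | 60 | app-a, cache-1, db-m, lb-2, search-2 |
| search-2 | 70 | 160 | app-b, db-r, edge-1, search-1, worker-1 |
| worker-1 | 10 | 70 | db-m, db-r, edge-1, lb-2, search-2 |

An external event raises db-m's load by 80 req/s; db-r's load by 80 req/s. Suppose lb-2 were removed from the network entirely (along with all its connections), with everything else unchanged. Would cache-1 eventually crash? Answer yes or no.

With lb-2 removed:
Round 1 — db-m at 90 > 60; db-r at 160 > 120. db-m, db-r crash.
  db-m sheds 90 req/s to edge-2, lb-1, search-1, worker-1: 22 each (2 lost).
    edge-2: 80+22 = 102 ≤ 160
    lb-1: 60+22 = 82 > 80
    search-1: 10+22 = 32 ≤ 60
    worker-1: 10+22 = 32 ≤ 70
  db-r sheds 160 req/s to cache-1, search-2, worker-1: 53 each (1 lost).
    cache-1: 50+53 = 103 ≤ 130
    search-2: 70+53 = 123 ≤ 160
    worker-1: 32+53 = 85 > 70
Round 2 — lb-1, worker-1 crash.
  lb-1 sheds 82 req/s: no online neighbours, lost.
  worker-1 sheds 85 req/s to edge-1, search-2: 42 each (1 lost).
    edge-1: 90+42 = 132 ≤ 160
    search-2: 123+42 = 165 > 160
Round 3 — search-2 crashes.
  search-2 sheds 165 req/s to app-b, edge-1, search-1: 55 each.
    app-b: 50+55 = 105 > 70
    edge-1: 132+55 = 187 > 160
    search-1: 32+55 = 87 > 60
Round 4 — app-b, edge-1, search-1 crash.
  app-b sheds 105 req/s: no online neighbours, lost.
  edge-1 sheds 187 req/s: no online neighbours, lost.
  search-1 sheds 87 req/s to app-a, cache-1: 43 each (1 lost).
    app-a: 120+43 = 163 > 150
    cache-1: 103+43 = 146 > 130
Round 5 — app-a, cache-1 crash.
  app-a sheds 163 req/s: no online neighbours, lost.
  cache-1 sheds 146 req/s: no online neighbours, lost.
No further crashes.

yes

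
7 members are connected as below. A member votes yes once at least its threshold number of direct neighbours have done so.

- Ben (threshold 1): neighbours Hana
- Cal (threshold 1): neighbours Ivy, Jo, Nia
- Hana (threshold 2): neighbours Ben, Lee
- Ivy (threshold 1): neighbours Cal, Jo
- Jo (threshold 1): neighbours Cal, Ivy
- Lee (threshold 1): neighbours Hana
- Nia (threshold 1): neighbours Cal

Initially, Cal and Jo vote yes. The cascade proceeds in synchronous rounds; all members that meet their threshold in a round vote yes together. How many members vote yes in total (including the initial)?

4

Round 1 — Cal, Jo vote yes (initial).
Round 2 — checking thresholds:
  Ivy: 2 of 2 neighbours ≥ 1, votes yes.
  Nia: 1 of 1 neighbours ≥ 1, votes yes.
Round 3 — no new yes votes; cascade stops.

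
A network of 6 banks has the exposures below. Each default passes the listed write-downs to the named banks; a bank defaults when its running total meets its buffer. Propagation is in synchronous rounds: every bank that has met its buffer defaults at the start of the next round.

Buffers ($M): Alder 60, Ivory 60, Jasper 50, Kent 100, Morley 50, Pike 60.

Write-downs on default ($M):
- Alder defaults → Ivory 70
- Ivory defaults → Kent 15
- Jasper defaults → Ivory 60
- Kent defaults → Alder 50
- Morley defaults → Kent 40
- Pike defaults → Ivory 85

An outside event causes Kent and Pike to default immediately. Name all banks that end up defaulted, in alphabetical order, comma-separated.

Round 1 — Kent, Pike default (initial).
  Alder: +50 → 50 < 60
  Ivory: +85 → 85 ≥ 60
Round 2 — Ivory defaults.
No further defaults.

Ivory, Kent, Pike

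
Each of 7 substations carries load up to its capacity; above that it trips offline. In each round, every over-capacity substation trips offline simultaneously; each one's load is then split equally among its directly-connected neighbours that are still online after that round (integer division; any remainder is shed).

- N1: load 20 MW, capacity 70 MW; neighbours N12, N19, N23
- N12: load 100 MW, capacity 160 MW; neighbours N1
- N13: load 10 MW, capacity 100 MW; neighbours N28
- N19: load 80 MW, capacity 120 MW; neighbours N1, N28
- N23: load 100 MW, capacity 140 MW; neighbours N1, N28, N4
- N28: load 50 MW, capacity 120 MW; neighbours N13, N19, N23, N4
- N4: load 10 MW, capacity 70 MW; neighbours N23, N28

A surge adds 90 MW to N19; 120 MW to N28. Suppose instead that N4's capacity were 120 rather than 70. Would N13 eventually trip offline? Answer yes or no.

With N4's capacity at 120:
Round 1 — N19 at 170 > 120; N28 at 170 > 120. N19, N28 trip offline.
  N19 sheds 170 MW to N1: 170 each.
    N1: 20+170 = 190 > 70
  N28 sheds 170 MW to N13, N23, N4: 56 each (2 lost).
    N13: 10+56 = 66 ≤ 100
    N23: 100+56 = 156 > 140
    N4: 10+56 = 66 ≤ 120
Round 2 — N1, N23 trip offline.
  N1 sheds 190 MW to N12: 190 each.
    N12: 100+190 = 290 > 160
  N23 sheds 156 MW to N4: 156 each.
    N4: 66+156 = 222 > 120
Round 3 — N12, N4 trip offline.
  N12 sheds 290 MW: no online neighbours, lost.
  N4 sheds 222 MW: no online neighbours, lost.
No further trips.

no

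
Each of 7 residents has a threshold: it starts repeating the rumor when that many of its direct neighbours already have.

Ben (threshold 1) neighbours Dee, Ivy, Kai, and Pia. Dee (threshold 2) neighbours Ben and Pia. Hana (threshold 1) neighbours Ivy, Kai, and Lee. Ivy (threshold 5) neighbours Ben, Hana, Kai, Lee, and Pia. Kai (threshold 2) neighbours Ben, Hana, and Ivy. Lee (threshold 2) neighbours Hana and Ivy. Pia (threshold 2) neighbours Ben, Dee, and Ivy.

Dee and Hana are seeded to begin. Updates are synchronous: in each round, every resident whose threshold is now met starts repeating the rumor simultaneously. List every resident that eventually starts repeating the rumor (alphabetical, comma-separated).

Round 1 — Dee, Hana start repeating the rumor (initial).
Round 2 — checking thresholds:
  Ben: 1 of 4 neighbours ≥ 1, starts repeating the rumor.
  Ivy: 1 of 5 neighbours < 5, holds.
  Kai: 1 of 3 neighbours < 2, holds.
  Lee: 1 of 2 neighbours < 2, holds.
  Pia: 1 of 3 neighbours < 2, holds.
Round 3 — checking thresholds:
  Ivy: 2 of 5 neighbours < 5, holds.
  Kai: 2 of 3 neighbours ≥ 2, starts repeating the rumor.
  Lee: 1 of 2 neighbours < 2, holds.
  Pia: 2 of 3 neighbours ≥ 2, starts repeating the rumor.
Round 4 — no new spreads; cascade stops.

Ben, Dee, Hana, Kai, Pia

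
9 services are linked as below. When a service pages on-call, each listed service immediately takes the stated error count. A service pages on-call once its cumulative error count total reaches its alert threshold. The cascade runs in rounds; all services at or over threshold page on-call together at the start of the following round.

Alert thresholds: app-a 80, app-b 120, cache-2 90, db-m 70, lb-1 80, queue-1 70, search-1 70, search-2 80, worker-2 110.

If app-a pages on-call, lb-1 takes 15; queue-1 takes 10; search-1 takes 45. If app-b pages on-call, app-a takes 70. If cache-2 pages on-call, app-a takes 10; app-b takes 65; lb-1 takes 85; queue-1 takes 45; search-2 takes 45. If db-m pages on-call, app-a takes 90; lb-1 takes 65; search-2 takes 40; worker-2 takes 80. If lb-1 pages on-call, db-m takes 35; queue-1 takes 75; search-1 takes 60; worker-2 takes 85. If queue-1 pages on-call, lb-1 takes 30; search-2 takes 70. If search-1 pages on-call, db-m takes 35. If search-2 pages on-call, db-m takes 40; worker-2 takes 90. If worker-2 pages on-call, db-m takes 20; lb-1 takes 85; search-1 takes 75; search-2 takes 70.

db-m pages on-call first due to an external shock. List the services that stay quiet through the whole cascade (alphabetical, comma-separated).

app-b, cache-2

Round 1 — db-m pages on-call (initial).
  app-a: +90 → 90 ≥ 80
  lb-1: +65 → 65 < 80
  search-2: +40 → 40 < 80
  worker-2: +80 → 80 < 110
Round 2 — app-a pages on-call.
  lb-1: +15 → 80 ≥ 80
  queue-1: +10 → 10 < 70
  search-1: +45 → 45 < 70
Round 3 — lb-1 pages on-call.
  queue-1: +75 → 85 ≥ 70
  search-1: +60 → 105 ≥ 70
  worker-2: +85 → 165 ≥ 110
Round 4 — queue-1, search-1, worker-2 page on-call.
  search-2: +70+70 → 180 ≥ 80
Round 5 — search-2 pages on-call.
No further pages.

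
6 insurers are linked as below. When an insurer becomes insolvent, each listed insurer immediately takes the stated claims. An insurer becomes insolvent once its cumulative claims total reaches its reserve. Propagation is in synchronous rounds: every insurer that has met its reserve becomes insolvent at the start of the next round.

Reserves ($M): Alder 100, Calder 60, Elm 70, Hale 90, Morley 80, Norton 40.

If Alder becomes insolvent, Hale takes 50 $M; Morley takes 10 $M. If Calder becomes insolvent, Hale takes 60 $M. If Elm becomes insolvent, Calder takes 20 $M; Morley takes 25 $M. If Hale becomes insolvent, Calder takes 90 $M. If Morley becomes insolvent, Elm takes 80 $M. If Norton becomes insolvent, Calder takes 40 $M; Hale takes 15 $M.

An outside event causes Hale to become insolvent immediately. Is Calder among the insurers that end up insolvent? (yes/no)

yes

Round 1 — Hale becomes insolvent (initial).
  Calder: +90 → 90 ≥ 60
Round 2 — Calder becomes insolvent.
No further insolvencies.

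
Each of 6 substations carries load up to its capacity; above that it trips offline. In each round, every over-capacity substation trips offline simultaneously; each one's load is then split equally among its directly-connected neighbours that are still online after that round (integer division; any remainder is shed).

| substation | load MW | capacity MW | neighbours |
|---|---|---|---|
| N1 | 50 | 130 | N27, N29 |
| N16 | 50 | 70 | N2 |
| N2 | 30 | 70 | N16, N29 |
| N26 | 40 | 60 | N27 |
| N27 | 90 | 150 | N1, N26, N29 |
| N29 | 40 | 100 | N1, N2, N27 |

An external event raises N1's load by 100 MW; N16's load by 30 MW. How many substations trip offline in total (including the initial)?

6

Round 1 — N1 at 150 > 130; N16 at 80 > 70. N1, N16 trip offline.
  N1 sheds 150 MW to N27, N29: 75 each.
    N27: 90+75 = 165 > 150
    N29: 40+75 = 115 > 100
  N16 sheds 80 MW to N2: 80 each.
    N2: 30+80 = 110 > 70
Round 2 — N2, N27, N29 trip offline.
  N2 sheds 110 MW: no online neighbours, lost.
  N27 sheds 165 MW to N26: 165 each.
    N26: 40+165 = 205 > 60
  N29 sheds 115 MW: no online neighbours, lost.
Round 3 — N26 trips offline.
  N26 sheds 205 MW: no online neighbours, lost.
No further trips.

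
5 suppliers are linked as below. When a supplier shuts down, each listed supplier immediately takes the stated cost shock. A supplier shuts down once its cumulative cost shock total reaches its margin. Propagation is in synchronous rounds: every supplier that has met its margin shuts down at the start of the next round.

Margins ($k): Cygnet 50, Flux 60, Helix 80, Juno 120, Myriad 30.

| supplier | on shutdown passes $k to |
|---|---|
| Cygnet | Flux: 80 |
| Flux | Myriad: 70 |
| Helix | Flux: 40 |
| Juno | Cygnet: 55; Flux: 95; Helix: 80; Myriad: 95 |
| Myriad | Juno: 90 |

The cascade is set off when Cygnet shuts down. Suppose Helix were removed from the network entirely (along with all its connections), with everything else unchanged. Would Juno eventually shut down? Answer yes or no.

With Helix removed:
Round 1 — Cygnet shuts down (initial).
  Flux: +80 → 80 ≥ 60
Round 2 — Flux shuts down.
  Myriad: +70 → 70 ≥ 30
Round 3 — Myriad shuts down.
  Juno: +90 → 90 < 120
No further shutdowns.

no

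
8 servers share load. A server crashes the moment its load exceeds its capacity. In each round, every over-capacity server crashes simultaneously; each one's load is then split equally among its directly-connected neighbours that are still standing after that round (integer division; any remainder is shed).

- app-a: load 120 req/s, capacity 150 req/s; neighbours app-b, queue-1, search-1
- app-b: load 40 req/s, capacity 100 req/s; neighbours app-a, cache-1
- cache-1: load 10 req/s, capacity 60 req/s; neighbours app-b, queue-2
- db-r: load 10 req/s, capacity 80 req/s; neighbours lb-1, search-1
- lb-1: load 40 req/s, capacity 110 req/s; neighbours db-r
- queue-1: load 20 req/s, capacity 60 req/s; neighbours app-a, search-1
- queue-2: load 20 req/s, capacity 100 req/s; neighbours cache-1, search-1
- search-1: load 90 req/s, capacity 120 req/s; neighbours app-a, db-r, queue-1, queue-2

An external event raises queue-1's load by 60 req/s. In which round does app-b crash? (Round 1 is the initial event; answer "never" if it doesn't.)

3

Round 1 — queue-1 at 80 > 60. queue-1 crashes.
  queue-1 sheds 80 req/s to app-a, search-1: 40 each.
    app-a: 120+40 = 160 > 150
    search-1: 90+40 = 130 > 120
Round 2 — app-a, search-1 crash.
  app-a sheds 160 req/s to app-b: 160 each.
    app-b: 40+160 = 200 > 100
  search-1 sheds 130 req/s to db-r, queue-2: 65 each.
    db-r: 10+65 = 75 ≤ 80
    queue-2: 20+65 = 85 ≤ 100
Round 3 — app-b crashes.
  app-b sheds 200 req/s to cache-1: 200 each.
    cache-1: 10+200 = 210 > 60
Round 4 — cache-1 crashes.
  cache-1 sheds 210 req/s to queue-2: 210 each.
    queue-2: 85+210 = 295 > 100
Round 5 — queue-2 crashes.
  queue-2 sheds 295 req/s: no online neighbours, lost.
No further crashes.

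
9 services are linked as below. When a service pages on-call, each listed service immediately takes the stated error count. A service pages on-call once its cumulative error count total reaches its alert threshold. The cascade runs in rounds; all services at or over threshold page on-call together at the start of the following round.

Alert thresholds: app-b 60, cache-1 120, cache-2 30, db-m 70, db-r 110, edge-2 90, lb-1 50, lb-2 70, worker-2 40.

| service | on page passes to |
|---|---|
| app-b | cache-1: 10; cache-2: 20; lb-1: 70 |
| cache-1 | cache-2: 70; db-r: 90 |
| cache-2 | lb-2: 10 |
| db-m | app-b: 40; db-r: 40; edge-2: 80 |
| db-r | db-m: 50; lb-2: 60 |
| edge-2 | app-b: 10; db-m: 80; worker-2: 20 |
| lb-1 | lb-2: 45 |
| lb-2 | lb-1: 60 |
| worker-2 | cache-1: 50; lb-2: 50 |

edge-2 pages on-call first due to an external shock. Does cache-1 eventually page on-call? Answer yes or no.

Round 1 — edge-2 pages on-call (initial).
  app-b: +10 → 10 < 60
  db-m: +80 → 80 ≥ 70
  worker-2: +20 → 20 < 40
Round 2 — db-m pages on-call.
  app-b: +40 → 50 < 60
  db-r: +40 → 40 < 110
No further pages.

no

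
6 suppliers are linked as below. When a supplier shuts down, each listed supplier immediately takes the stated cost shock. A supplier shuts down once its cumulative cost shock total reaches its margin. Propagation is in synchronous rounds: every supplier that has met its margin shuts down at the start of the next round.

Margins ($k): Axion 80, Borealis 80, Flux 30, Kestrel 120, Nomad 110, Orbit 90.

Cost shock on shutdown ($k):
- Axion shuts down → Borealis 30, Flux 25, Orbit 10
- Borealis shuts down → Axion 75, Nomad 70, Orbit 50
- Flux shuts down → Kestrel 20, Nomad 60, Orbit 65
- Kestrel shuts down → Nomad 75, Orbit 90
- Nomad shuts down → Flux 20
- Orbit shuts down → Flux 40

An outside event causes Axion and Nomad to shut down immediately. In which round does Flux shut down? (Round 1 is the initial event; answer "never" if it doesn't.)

Round 1 — Axion, Nomad shut down (initial).
  Borealis: +30 → 30 < 80
  Flux: +25+20 → 45 ≥ 30
  Orbit: +10 → 10 < 90
Round 2 — Flux shuts down.
  Kestrel: +20 → 20 < 120
  Orbit: +65 → 75 < 90
No further shutdowns.

2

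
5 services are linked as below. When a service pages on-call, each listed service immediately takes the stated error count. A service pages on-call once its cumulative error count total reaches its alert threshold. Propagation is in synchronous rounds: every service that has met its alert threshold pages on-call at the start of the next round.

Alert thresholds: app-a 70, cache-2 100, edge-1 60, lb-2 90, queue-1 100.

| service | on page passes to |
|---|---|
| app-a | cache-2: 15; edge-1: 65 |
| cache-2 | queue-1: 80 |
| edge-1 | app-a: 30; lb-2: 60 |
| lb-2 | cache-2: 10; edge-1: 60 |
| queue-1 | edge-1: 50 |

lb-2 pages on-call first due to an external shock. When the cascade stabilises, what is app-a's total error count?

Round 1 — lb-2 pages on-call (initial).
  cache-2: +10 → 10 < 100
  edge-1: +60 → 60 ≥ 60
Round 2 — edge-1 pages on-call.
  app-a: +30 → 30 < 70
No further pages.

30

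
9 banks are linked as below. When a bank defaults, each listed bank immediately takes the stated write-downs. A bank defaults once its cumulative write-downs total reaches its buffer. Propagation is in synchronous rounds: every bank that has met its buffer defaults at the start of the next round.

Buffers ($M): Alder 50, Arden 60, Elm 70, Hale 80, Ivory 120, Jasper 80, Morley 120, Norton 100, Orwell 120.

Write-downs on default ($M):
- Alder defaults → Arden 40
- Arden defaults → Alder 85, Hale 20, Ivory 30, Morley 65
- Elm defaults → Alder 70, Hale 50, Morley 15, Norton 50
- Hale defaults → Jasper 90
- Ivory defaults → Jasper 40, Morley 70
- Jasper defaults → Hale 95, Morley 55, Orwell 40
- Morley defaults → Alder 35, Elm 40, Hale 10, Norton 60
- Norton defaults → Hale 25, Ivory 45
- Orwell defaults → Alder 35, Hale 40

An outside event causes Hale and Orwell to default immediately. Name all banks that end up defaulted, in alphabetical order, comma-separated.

Hale, Jasper, Orwell

Round 1 — Hale, Orwell default (initial).
  Alder: +35 → 35 < 50
  Jasper: +90 → 90 ≥ 80
Round 2 — Jasper defaults.
  Morley: +55 → 55 < 120
No further defaults.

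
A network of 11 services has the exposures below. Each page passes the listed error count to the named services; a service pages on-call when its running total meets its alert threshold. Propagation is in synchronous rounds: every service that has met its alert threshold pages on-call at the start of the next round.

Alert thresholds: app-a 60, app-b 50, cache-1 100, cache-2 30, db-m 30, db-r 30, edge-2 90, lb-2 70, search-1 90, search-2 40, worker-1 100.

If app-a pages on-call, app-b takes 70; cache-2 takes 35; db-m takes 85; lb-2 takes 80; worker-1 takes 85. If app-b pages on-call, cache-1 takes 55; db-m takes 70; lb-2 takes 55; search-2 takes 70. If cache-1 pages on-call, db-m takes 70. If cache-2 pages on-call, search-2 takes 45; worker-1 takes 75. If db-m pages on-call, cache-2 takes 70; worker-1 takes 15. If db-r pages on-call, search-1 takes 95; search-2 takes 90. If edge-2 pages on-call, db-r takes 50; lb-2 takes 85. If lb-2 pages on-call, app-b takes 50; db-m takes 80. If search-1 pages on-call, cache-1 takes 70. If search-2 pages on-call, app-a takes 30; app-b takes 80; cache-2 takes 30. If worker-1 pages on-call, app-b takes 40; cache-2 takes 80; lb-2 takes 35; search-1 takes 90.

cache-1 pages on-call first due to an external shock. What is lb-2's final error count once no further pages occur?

Round 1 — cache-1 pages on-call (initial).
  db-m: +70 → 70 ≥ 30
Round 2 — db-m pages on-call.
  cache-2: +70 → 70 ≥ 30
  worker-1: +15 → 15 < 100
Round 3 — cache-2 pages on-call.
  search-2: +45 → 45 ≥ 40
  worker-1: +75 → 90 < 100
Round 4 — search-2 pages on-call.
  app-a: +30 → 30 < 60
  app-b: +80 → 80 ≥ 50
Round 5 — app-b pages on-call.
  lb-2: +55 → 55 < 70
No further pages.

55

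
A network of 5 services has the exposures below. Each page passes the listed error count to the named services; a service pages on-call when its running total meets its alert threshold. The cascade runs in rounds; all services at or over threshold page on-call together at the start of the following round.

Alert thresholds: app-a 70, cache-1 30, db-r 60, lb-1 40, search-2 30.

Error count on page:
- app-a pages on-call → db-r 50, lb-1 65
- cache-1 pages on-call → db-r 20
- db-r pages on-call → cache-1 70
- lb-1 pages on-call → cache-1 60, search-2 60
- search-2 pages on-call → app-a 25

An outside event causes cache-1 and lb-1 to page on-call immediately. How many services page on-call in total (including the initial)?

Round 1 — cache-1, lb-1 page on-call (initial).
  db-r: +20 → 20 < 60
  search-2: +60 → 60 ≥ 30
Round 2 — search-2 pages on-call.
  app-a: +25 → 25 < 70
No further pages.

3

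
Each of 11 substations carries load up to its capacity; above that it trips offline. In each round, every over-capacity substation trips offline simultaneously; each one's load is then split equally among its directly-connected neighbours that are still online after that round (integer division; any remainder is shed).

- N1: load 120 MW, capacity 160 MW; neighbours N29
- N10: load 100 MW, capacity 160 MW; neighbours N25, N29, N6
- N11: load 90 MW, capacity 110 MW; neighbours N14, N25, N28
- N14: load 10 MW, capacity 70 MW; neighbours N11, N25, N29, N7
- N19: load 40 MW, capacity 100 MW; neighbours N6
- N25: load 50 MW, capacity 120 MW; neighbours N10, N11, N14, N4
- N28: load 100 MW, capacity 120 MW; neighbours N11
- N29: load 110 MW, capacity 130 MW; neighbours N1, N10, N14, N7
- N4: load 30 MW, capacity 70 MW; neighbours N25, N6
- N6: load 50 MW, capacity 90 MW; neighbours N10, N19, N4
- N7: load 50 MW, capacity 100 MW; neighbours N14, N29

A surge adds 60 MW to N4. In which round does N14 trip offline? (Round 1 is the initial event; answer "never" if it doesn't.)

never

Round 1 — N4 at 90 > 70. N4 trips offline.
  N4 sheds 90 MW to N25, N6: 45 each.
    N25: 50+45 = 95 ≤ 120
    N6: 50+45 = 95 > 90
Round 2 — N6 trips offline.
  N6 sheds 95 MW to N10, N19: 47 each (1 lost).
    N10: 100+47 = 147 ≤ 160
    N19: 40+47 = 87 ≤ 100
No further trips.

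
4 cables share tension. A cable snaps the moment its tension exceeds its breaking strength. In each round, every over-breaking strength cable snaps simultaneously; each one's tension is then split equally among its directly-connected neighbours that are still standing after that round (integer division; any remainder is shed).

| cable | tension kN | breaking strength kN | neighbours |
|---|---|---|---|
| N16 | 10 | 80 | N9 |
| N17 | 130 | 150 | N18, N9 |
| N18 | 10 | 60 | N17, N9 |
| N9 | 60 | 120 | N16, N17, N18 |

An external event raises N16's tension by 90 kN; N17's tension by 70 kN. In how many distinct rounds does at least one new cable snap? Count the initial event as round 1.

Round 1 — N16 at 100 > 80; N17 at 200 > 150. N16, N17 snap.
  N16 sheds 100 kN to N9: 100 each.
    N9: 60+100 = 160 > 120
  N17 sheds 200 kN to N18, N9: 100 each.
    N18: 10+100 = 110 > 60
    N9: 160+100 = 260 > 120
Round 2 — N18, N9 snap.
  N18 sheds 110 kN: no online neighbours, lost.
  N9 sheds 260 kN: no online neighbours, lost.
No further breaks.

2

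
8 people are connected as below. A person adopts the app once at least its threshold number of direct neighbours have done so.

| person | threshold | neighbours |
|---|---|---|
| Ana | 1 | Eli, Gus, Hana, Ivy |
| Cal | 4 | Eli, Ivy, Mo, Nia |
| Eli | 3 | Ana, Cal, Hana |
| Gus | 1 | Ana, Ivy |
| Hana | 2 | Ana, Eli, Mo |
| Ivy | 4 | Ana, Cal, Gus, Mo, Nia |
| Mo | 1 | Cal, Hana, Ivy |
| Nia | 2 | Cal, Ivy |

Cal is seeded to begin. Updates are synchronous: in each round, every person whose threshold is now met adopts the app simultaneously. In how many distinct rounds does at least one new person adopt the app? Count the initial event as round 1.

Round 1 — Cal adopts the app (initial).
Round 2 — checking thresholds:
  Eli: 1 of 3 neighbours < 3, below threshold.
  Ivy: 1 of 5 neighbours < 4, below threshold.
  Mo: 1 of 3 neighbours ≥ 1, adopts the app.
  Nia: 1 of 2 neighbours < 2, below threshold.
Round 3 — no new adoptions; cascade stops.

2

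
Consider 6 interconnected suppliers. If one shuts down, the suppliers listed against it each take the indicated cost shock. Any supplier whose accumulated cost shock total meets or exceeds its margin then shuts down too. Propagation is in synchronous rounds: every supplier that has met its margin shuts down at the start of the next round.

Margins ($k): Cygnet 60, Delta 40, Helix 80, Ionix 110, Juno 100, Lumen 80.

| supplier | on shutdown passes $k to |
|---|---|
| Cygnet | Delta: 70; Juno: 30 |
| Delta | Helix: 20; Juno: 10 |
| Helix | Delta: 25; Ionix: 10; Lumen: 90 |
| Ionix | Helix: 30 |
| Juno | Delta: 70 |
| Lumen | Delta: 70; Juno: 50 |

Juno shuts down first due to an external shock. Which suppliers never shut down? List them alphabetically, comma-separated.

Cygnet, Helix, Ionix, Lumen

Round 1 — Juno shuts down (initial).
  Delta: +70 → 70 ≥ 40
Round 2 — Delta shuts down.
  Helix: +20 → 20 < 80
No further shutdowns.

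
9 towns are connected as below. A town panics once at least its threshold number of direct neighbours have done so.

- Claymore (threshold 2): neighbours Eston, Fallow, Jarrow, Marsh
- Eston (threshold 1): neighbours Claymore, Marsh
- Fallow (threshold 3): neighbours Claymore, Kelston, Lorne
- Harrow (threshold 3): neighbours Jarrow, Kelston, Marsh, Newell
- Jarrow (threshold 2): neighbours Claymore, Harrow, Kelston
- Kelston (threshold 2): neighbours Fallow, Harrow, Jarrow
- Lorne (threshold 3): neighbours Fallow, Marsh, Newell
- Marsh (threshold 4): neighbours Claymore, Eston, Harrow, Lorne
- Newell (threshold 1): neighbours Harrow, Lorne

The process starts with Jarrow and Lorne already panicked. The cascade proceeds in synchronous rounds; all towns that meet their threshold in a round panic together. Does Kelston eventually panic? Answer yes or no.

Round 1 — Jarrow, Lorne panic (initial).
Round 2 — checking thresholds:
  Claymore: 1 of 4 neighbours < 2, not yet.
  Fallow: 1 of 3 neighbours < 3, not yet.
  Harrow: 1 of 4 neighbours < 3, not yet.
  Kelston: 1 of 3 neighbours < 2, not yet.
  Marsh: 1 of 4 neighbours < 4, not yet.
  Newell: 1 of 2 neighbours ≥ 1, panics.
Round 3 — no new panics; cascade stops.

no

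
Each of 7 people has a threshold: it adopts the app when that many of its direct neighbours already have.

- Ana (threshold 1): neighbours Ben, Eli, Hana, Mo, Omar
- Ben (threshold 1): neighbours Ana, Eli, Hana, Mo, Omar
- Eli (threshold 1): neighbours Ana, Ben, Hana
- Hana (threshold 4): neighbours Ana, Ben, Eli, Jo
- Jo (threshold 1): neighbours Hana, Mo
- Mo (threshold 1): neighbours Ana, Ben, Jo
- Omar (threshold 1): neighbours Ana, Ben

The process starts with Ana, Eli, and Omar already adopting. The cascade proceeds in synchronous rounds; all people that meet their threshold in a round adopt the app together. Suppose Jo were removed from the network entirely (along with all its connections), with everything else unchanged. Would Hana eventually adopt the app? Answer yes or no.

no

With Jo removed:
Round 1 — Ana, Eli, Omar adopt the app (initial).
Round 2 — checking thresholds:
  Ben: 3 of 5 neighbours ≥ 1, adopts the app.
  Hana: 2 of 3 neighbours < 4, holds.
  Mo: 1 of 2 neighbours ≥ 1, adopts the app.
Round 3 — no new adoptions; cascade stops.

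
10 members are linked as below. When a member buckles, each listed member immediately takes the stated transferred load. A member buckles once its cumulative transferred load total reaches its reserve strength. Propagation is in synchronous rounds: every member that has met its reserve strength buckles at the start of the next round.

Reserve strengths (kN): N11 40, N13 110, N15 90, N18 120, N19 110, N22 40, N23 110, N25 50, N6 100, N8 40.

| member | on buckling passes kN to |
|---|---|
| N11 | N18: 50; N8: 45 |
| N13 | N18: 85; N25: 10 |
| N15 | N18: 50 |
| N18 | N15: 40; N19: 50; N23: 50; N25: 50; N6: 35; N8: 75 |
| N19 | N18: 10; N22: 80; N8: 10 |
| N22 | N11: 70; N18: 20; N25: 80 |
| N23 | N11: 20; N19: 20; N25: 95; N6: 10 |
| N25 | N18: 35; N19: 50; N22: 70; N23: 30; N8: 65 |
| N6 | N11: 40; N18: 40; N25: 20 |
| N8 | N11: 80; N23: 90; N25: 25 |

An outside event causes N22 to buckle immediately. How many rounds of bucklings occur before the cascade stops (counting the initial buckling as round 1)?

Round 1 — N22 buckles (initial).
  N11: +70 → 70 ≥ 40
  N18: +20 → 20 < 120
  N25: +80 → 80 ≥ 50
Round 2 — N11, N25 buckle.
  N18: +50+35 → 105 < 120
  N19: +50 → 50 < 110
  N23: +30 → 30 < 110
  N8: +45+65 → 110 ≥ 40
Round 3 — N8 buckles.
  N23: +90 → 120 ≥ 110
Round 4 — N23 buckles.
  N19: +20 → 70 < 110
  N6: +10 → 10 < 100
No further bucklings.

4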